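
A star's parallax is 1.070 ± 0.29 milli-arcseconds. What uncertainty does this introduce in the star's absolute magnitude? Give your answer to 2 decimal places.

σ_M = 0.59 mag

M = m − 5 log₁₀ d + 5 = m + 5 log₁₀ p + 5, so ∂M/∂p = 5/(p ln 10).
σ_M = (5/ln 10) · (σ_p/p) = 2.1715 × 0.29/1.070 = 2.1715 × 0.27103 = 0.58854.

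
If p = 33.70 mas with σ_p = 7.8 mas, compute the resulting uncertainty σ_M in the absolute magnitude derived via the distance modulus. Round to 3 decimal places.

σ_M = 0.503 mag

M = m − 5 log₁₀ d + 5 = m + 5 log₁₀ p + 5, so ∂M/∂p = 5/(p ln 10).
σ_M = (5/ln 10) · (σ_p/p) = 2.1715 × 7.8/33.70 = 2.1715 × 0.23145 = 0.50259.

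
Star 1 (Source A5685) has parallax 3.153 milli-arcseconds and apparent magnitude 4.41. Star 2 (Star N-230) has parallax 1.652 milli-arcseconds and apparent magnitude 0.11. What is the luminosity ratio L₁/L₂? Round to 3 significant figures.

d₁ = 1/p₁ = 1/0.003153″ = 317.16 pc; d₂ = 1/p₂ = 1/0.001652″ = 605.33 pc.
M₁ = m₁ − 5 log₁₀ d₁ + 5 = 4.41 − 12.5064 + 5 = -3.0964.
M₂ = 0.11 − 13.9100 + 5 = -8.8000.
L₁/L₂ = 10^(0.4(M₂ − M₁)) = 10^(0.4 × (-5.7036)) = 10^(-2.28144) = 0.0052307.

L₁/L₂ = 0.00523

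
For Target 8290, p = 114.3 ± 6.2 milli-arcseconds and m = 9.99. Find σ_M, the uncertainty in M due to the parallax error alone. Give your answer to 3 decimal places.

M = m − 5 log₁₀ d + 5 = m + 5 log₁₀ p + 5, so ∂M/∂p = 5/(p ln 10).
σ_M = (5/ln 10) · (σ_p/p) = 2.1715 × 6.2/114.3 = 2.1715 × 0.054243 = 0.11779.

σ_M = 0.118 mag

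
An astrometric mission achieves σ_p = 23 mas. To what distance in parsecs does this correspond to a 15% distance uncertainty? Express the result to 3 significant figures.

6.52 pc

σ_d/d = σ_p/p, so the condition is σ_p/p ≤ 0.15, i.e. p ≥ σ_p/0.15.
p_min = 23/0.15 = 153.33 mas = 0.15333 arcsec.
d_max = 1/p_min = 1/0.15333 = 6.5219 pc.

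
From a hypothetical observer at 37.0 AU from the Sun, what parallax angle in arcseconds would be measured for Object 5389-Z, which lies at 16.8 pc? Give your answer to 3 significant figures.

2.20 arcsec

p (arcsec) = B (AU) / d (pc).
p = 37.0 / 16.8 = 2.2024 arcsec.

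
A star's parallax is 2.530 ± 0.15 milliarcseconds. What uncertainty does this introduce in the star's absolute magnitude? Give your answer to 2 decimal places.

σ_M = 0.13 mag

M = m − 5 log₁₀ d + 5 = m + 5 log₁₀ p + 5, so ∂M/∂p = 5/(p ln 10).
σ_M = (5/ln 10) · (σ_p/p) = 2.1715 × 0.15/2.530 = 2.1715 × 0.059289 = 0.12875.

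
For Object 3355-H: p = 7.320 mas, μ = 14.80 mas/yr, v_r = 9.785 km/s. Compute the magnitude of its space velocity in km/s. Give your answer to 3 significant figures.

d = 1/p = 1/0.007320″ = 136.61 pc.
μ = 14.80 mas/yr = 0.01480 ″/yr.
v_t = 4.740 μ d = 4.740 × 0.01480 × 136.61 = 9.5835 km/s.
v = √(v_r² + v_t²) = √(9.785² + 9.5835²) = √187.59 = 13.696 km/s.

13.7 km/s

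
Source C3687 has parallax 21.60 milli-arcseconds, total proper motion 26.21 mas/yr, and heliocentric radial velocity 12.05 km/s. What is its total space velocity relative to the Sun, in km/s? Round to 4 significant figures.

13.35 km/s

d = 1/p = 1/0.02160″ = 46.296 pc.
μ = 26.21 mas/yr = 0.02621 ″/yr.
v_t = 4.740 μ d = 4.740 × 0.02621 × 46.296 = 5.7516 km/s.
v = √(v_r² + v_t²) = √(12.05² + 5.7516²) = √178.283 = 13.352 km/s.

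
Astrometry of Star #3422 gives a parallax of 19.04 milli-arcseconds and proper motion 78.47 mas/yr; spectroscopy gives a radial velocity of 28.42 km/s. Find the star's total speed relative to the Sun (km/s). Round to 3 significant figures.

34.5 km/s

d = 1/p = 1/0.01904″ = 52.521 pc.
μ = 78.47 mas/yr = 0.07847 ″/yr.
v_t = 4.740 μ d = 4.740 × 0.07847 × 52.521 = 19.535 km/s.
v = √(v_r² + v_t²) = √(28.42² + 19.535²) = √1189.31 = 34.486 km/s.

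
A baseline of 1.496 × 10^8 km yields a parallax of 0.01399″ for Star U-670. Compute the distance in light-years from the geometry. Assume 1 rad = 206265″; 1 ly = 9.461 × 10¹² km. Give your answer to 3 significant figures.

θ = 0.01399″ = 0.01399/206265 = 6.7825 × 10^-8 rad.
d = B/θ = (1.496 × 10^8) / (6.7825 × 10^-8) = 2.2057 × 10^15 km = (2.2057 × 10^15) / (9.461 × 10^12) ly = 233.14 ly.

233 ly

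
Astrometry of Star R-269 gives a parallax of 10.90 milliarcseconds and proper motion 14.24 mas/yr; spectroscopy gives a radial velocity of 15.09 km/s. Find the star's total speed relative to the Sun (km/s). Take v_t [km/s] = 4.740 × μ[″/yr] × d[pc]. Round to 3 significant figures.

16.3 km/s

d = 1/p = 1/0.01090″ = 91.743 pc.
μ = 14.24 mas/yr = 0.01424 ″/yr.
v_t = 4.740 μ d = 4.740 × 0.01424 × 91.743 = 6.1924 km/s.
v = √(v_r² + v_t²) = √(15.09² + 6.1924²) = √266.054 = 16.311 km/s.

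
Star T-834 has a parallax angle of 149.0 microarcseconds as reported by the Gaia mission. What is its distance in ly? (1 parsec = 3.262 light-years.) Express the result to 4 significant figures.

p = 149.0 microarcseconds = 0.0001490 arcsec.
d = 1/p = 1/0.0001490 = 6711.4 pc.
In light-years: 6711.4 × 3.262 = 21893 ly.

21890 ly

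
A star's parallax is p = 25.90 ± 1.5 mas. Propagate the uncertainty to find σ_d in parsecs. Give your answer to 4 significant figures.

2.236 pc

d = 1/p, so σ_d = σ_p / p².
σ_d = 0.00150 / (0.02590)² = 0.00150 / 0.00067081 = 2.2361 pc.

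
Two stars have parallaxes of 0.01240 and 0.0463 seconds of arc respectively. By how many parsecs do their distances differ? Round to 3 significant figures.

59.0 pc

d_A = 1/0.01240″ = 80.645 pc; d_B = 1/0.04630″ = 21.598 pc.
|d_B − d_A| = |21.598 − 80.645| = 59.047 pc.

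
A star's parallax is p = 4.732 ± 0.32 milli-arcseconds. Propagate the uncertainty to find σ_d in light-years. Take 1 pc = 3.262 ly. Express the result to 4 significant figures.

46.62 ly

d = 1/p, so σ_d = σ_p / p².
σ_d = 0.000320 / (0.004732)² = 0.000320 / 0.000022392 = 14.291 pc = 14.291 × 3.262 ly = 46.617 ly.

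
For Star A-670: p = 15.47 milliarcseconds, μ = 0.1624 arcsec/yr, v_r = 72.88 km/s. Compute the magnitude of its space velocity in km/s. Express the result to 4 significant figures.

d = 1/p = 1/0.01547″ = 64.641 pc.
v_t = 4.740 μ d = 4.740 × 0.1624 × 64.641 = 49.759 km/s.
v = √(v_r² + v_t²) = √(72.88² + 49.759²) = √7787.45 = 88.247 km/s.

88.25 km/s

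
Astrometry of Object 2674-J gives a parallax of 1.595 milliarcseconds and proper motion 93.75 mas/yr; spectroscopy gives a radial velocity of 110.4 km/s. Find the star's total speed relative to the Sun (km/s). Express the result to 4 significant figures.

d = 1/p = 1/0.001595″ = 626.96 pc.
μ = 93.75 mas/yr = 0.09375 ″/yr.
v_t = 4.740 μ d = 4.740 × 0.09375 × 626.96 = 278.61 km/s.
v = √(v_r² + v_t²) = √(110.4² + 278.61²) = √89811.7 = 299.69 km/s.

299.7 km/s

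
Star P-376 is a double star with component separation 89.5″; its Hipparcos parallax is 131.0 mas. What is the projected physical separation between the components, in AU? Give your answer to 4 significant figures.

683.2 AU

d = 1/p = 1/0.1310″ = 7.6336 pc.
At distance d (pc), an angle of θ arcsec spans θ·d AU: s = 89.5 × 7.6336 = 683.21 AU.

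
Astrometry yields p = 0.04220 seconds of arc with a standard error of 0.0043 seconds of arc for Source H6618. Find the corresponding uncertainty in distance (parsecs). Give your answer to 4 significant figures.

d = 1/p, so σ_d = σ_p / p².
σ_d = 0.00430 / (0.04220)² = 0.00430 / 0.0017808 = 2.4146 pc.

2.415 pc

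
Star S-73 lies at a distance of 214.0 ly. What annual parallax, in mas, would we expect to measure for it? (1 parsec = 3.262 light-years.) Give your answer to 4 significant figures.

15.24 mas

d = 214.0 ly ÷ 3.262 = 65.604 pc.
p = 1/d = 1/65.604 = 0.015243 arcsec.
= 0.015243 × 1000 = 15.243 mas.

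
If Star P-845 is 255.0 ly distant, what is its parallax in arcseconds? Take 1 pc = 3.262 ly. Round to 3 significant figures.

0.0128 arcsec

d = 255.0 ly ÷ 3.262 = 78.173 pc.
p = 1/d = 1/78.173 = 0.012792 arcsec.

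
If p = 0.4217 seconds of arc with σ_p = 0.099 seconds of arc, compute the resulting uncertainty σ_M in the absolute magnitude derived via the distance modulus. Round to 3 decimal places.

σ_M = 0.510 mag

M = m − 5 log₁₀ d + 5 = m + 5 log₁₀ p + 5, so ∂M/∂p = 5/(p ln 10).
σ_M = (5/ln 10) · (σ_p/p) = 2.1715 × 0.099/0.4217 = 2.1715 × 0.23476 = 0.50978.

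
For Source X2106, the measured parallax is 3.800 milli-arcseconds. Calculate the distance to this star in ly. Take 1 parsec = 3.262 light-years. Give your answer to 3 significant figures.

p = 3.800 milli-arcseconds = 0.003800 arcsec.
d = 1/p = 1/0.003800 = 263.16 pc.
In light-years: 263.16 × 3.262 = 858.43 ly.

858 ly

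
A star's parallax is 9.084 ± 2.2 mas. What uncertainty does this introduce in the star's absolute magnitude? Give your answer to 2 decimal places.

M = m − 5 log₁₀ d + 5 = m + 5 log₁₀ p + 5, so ∂M/∂p = 5/(p ln 10).
σ_M = (5/ln 10) · (σ_p/p) = 2.1715 × 2.2/9.084 = 2.1715 × 0.24218 = 0.52589.

σ_M = 0.53 mag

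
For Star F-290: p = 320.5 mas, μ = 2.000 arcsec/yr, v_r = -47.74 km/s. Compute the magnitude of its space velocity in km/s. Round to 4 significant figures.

56.16 km/s

d = 1/p = 1/0.3205″ = 3.1201 pc.
v_t = 4.740 μ d = 4.740 × 2.000 × 3.1201 = 29.579 km/s.
v = √(v_r² + v_t²) = √((-47.74)² + 29.579²) = √3154.02 = 56.161 km/s.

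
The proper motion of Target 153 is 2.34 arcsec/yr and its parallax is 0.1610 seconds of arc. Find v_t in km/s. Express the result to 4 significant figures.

d = 1/p = 1/0.1610″ = 6.2112 pc.
v_t = 4.74 × μ × d = 4.74 × 2.34 × 6.2112 = 68.892 km/s.

68.89 km/s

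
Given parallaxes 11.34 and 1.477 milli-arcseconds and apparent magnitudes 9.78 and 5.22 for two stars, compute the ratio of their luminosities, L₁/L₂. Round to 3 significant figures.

d₁ = 1/p₁ = 1/0.01134″ = 88.183 pc; d₂ = 1/p₂ = 1/0.001477″ = 677.05 pc.
M₁ = m₁ − 5 log₁₀ d₁ + 5 = 9.78 − 9.7269 + 5 = 5.0531.
M₂ = 5.22 − 14.1531 + 5 = -3.9331.
L₁/L₂ = 10^(0.4(M₂ − M₁)) = 10^(0.4 × (-8.9862)) = 10^(-3.59448) = 0.0002544.

L₁/L₂ = 0.000254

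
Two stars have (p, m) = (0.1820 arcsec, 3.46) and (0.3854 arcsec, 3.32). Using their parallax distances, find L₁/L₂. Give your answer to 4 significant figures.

L₁/L₂ = 3.942

d₁ = 1/p₁ = 1/0.1820″ = 5.4945 pc; d₂ = 1/p₂ = 1/0.3854″ = 2.5947 pc.
M₁ = m₁ − 5 log₁₀ d₁ + 5 = 3.46 − 3.6996 + 5 = 4.7604.
M₂ = 3.32 − 2.0704 + 5 = 6.2496.
L₁/L₂ = 10^(0.4(M₂ − M₁)) = 10^(0.4 × 1.4892) = 10^0.59568 = 3.9417.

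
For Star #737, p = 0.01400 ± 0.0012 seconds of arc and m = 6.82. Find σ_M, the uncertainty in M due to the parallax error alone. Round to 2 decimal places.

σ_M = 0.19 mag

M = m − 5 log₁₀ d + 5 = m + 5 log₁₀ p + 5, so ∂M/∂p = 5/(p ln 10).
σ_M = (5/ln 10) · (σ_p/p) = 2.1715 × 0.0012/0.01400 = 2.1715 × 0.085714 = 0.18613.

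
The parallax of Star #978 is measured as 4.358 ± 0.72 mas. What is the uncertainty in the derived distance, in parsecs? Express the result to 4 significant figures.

37.91 pc

d = 1/p, so σ_d = σ_p / p².
σ_d = 0.000720 / (0.004358)² = 0.000720 / 0.000018992 = 37.911 pc.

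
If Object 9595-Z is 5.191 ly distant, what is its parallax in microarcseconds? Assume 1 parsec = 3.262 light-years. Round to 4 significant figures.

d = 5.191 ly ÷ 3.262 = 1.5914 pc.
p = 1/d = 1/1.5914 = 0.62838 arcsec.
= 0.62838 × 10⁶ = 6.2838 × 10^5 μas.

628400 μas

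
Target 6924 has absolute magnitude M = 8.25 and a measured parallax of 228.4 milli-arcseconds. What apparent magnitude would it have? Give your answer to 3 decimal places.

m = 6.457

d = 1/p = 1/0.2284″ = 4.3783 pc.
m − M = 5 log₁₀ d − 5 = 5 log₁₀(4.3783) − 5 = 3.2065 − 5 = -1.7935.
m = M + (m − M) = 8.25 + (-1.7935) = 6.457.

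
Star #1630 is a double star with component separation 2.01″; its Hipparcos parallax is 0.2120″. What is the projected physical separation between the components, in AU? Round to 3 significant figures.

d = 1/p = 1/0.2120″ = 4.717 pc.
At distance d (pc), an angle of θ arcsec spans θ·d AU: s = 2.01 × 4.717 = 9.4812 AU.

9.48 AU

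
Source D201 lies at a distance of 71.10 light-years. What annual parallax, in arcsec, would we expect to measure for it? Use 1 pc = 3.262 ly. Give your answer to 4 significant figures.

d = 71.10 ly ÷ 3.262 = 21.796 pc.
p = 1/d = 1/21.796 = 0.04588 arcsec.

0.04588 arcsec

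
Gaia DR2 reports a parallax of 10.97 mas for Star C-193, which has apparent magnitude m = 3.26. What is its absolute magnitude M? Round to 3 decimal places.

d = 1/p = 1/0.01097″ = 91.158 pc.
m − M = 5 log₁₀(91.158) − 5 = 9.7990 − 5 = 4.7990.
M = m − (m − M) = 3.26 − 4.7990 = -1.539.

M = -1.539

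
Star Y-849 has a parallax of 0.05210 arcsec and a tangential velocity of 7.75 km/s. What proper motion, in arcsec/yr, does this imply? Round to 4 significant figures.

0.08518 arcsec/yr

d = 1/p = 1/0.05210″ = 19.194 pc.
μ = v_t / (4.74 d) = 7.75 / (4.74 × 19.194) = 7.75 / 90.98 = 0.085184 ″/yr.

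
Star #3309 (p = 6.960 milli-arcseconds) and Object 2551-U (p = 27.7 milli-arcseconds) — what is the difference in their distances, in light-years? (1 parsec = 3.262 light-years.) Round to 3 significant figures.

d_A = 1/0.006960″ = 143.68 pc; d_B = 1/0.02770″ = 36.101 pc.
|d_B − d_A| = |36.101 − 143.68| = 107.58 pc = 107.58 × 3.262 ly = 350.93 ly.

351 ly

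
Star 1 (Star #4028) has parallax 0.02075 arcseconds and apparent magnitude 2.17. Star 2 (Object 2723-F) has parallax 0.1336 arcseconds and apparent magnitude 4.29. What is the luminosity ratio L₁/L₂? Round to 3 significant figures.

L₁/L₂ = 292

d₁ = 1/p₁ = 1/0.02075″ = 48.193 pc; d₂ = 1/p₂ = 1/0.1336″ = 7.485 pc.
M₁ = m₁ − 5 log₁₀ d₁ + 5 = 2.17 − 8.4149 + 5 = -1.2449.
M₂ = 4.29 − 4.3710 + 5 = 4.9190.
L₁/L₂ = 10^(0.4(M₂ − M₁)) = 10^(0.4 × 6.1639) = 10^2.46556 = 292.12.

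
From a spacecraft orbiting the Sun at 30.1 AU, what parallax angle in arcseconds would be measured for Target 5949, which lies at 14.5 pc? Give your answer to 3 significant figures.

2.08 arcsec

p (arcsec) = B (AU) / d (pc).
p = 30.1 / 14.5 = 2.0759 arcsec.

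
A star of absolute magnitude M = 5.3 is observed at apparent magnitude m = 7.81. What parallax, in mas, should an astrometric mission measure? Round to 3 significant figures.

31.5 mas

m − M = 7.81 − 5.3 = 2.51.
d = 10^((m−M)/5 + 1) = 10^1.502 = 31.769 pc.
p = 1/d = 1/31.769 = 0.031477 arcsec = 31.477 mas.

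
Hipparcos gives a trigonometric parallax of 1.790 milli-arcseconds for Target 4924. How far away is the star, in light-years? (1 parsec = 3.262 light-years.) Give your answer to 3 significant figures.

p = 1.790 milli-arcseconds = 0.001790 arcsec.
d = 1/p = 1/0.001790 = 558.66 pc.
In light-years: 558.66 × 3.262 = 1822.3 ly.

1820 light years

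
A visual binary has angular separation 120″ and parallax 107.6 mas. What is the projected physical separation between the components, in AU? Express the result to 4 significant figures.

1115 AU

d = 1/p = 1/0.1076″ = 9.2937 pc.
At distance d (pc), an angle of θ arcsec spans θ·d AU: s = 120 × 9.2937 = 1115.2 AU.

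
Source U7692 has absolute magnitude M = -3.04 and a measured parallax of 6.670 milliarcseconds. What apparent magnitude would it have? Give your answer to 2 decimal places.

m = 2.84

d = 1/p = 1/0.006670″ = 149.93 pc.
m − M = 5 log₁₀ d − 5 = 5 log₁₀(149.93) − 5 = 10.8794 − 5 = 5.8794.
m = M + (m − M) = -3.04 + 5.8794 = 2.84.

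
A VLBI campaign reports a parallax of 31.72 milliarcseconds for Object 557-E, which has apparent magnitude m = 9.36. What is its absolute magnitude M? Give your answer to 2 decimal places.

d = 1/p = 1/0.03172″ = 31.526 pc.
m − M = 5 log₁₀(31.526) − 5 = 7.4933 − 5 = 2.4933.
M = m − (m − M) = 9.36 − 2.4933 = 6.87.

M = 6.87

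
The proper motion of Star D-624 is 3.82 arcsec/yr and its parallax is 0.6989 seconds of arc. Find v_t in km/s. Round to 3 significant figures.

d = 1/p = 1/0.6989″ = 1.4308 pc.
v_t = 4.74 × μ × d = 4.74 × 3.82 × 1.4308 = 25.907 km/s.

25.9 km/s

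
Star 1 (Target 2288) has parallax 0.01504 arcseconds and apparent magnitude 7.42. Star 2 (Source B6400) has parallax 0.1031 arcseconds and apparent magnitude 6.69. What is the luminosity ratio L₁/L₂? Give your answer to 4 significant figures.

d₁ = 1/p₁ = 1/0.01504″ = 66.489 pc; d₂ = 1/p₂ = 1/0.1031″ = 9.6993 pc.
M₁ = m₁ − 5 log₁₀ d₁ + 5 = 7.42 − 9.1137 + 5 = 3.3063.
M₂ = 6.69 − 4.9337 + 5 = 6.7563.
L₁/L₂ = 10^(0.4(M₂ − M₁)) = 10^(0.4 × 3.4500) = 10^1.38000 = 23.988.

L₁/L₂ = 23.99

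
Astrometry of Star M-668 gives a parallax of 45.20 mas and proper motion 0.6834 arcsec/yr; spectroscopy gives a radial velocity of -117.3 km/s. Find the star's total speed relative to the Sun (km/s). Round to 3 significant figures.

d = 1/p = 1/0.04520″ = 22.124 pc.
v_t = 4.740 μ d = 4.740 × 0.6834 × 22.124 = 71.667 km/s.
v = √(v_r² + v_t²) = √((-117.3)² + 71.667²) = √18895.4 = 137.46 km/s.

137 km/s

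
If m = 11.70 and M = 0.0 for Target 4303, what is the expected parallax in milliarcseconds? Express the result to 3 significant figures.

0.457 mas

m − M = 11.70 − 0.0 = 11.70.
d = 10^((m−M)/5 + 1) = 10^3.340 = 2187.8 pc.
p = 1/d = 1/2187.8 = 0.00045708 arcsec = 0.45708 mas.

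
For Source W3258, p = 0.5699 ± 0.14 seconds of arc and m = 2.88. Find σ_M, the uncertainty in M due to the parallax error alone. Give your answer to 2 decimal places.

σ_M = 0.53 mag

M = m − 5 log₁₀ d + 5 = m + 5 log₁₀ p + 5, so ∂M/∂p = 5/(p ln 10).
σ_M = (5/ln 10) · (σ_p/p) = 2.1715 × 0.14/0.5699 = 2.1715 × 0.24566 = 0.53345.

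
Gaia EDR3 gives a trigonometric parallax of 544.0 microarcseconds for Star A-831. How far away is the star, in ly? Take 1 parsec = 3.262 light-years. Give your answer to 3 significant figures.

p = 544.0 microarcseconds = 0.0005440 arcsec.
d = 1/p = 1/0.0005440 = 1838.2 pc.
In light-years: 1838.2 × 3.262 = 5996.2 ly.

6000 ly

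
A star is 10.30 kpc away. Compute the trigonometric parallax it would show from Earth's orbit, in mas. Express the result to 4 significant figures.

0.09709 mas

d = 10.30 kpc = 10300 pc.
p = 1/d = 1/10300 = 0.000097087 arcsec.
= 0.000097087 × 1000 = 0.097087 mas.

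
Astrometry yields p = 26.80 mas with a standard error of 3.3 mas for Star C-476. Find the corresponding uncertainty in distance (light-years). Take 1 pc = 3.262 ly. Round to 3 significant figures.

d = 1/p, so σ_d = σ_p / p².
σ_d = 0.00330 / (0.02680)² = 0.00330 / 0.00071824 = 4.5946 pc = 4.5946 × 3.262 ly = 14.988 ly.

15.0 ly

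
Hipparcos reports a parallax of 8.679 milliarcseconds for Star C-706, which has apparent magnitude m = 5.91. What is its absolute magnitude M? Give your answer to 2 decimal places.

d = 1/p = 1/0.008679″ = 115.22 pc.
m − M = 5 log₁₀(115.22) − 5 = 10.3076 − 5 = 5.3076.
M = m − (m − M) = 5.91 − 5.3076 = 0.60.

M = 0.60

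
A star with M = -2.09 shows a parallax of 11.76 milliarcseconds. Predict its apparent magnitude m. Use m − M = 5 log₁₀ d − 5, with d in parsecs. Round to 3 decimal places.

d = 1/p = 1/0.01176″ = 85.034 pc.
m − M = 5 log₁₀ d − 5 = 5 log₁₀(85.034) − 5 = 9.6480 − 5 = 4.6480.
m = M + (m − M) = -2.09 + 4.6480 = 2.558.

m = 2.558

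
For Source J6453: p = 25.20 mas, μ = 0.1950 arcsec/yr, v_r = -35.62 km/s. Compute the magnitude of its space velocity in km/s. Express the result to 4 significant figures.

51.13 km/s

d = 1/p = 1/0.02520″ = 39.683 pc.
v_t = 4.740 μ d = 4.740 × 0.1950 × 39.683 = 36.679 km/s.
v = √(v_r² + v_t²) = √((-35.62)² + 36.679²) = √2614.13 = 51.129 km/s.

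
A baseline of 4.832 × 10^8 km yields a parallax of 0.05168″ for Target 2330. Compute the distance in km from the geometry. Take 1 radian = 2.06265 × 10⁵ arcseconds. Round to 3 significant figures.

θ = 0.05168″ = 0.05168/206265 = 2.5055 × 10^-7 rad.
d = B/θ = (4.832 × 10^8) / (2.5055 × 10^-7) = 1.9286 × 10^15 km.

1.93 × 10^15 km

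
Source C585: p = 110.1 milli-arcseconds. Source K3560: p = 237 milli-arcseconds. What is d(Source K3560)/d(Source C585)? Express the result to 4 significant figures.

0.4646

Since d = 1/p, d_B/d_A = p_A/p_B.
= 110.1 / 237 = 0.46456.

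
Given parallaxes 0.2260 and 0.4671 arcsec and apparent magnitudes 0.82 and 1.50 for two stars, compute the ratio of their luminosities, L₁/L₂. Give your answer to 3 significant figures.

d₁ = 1/p₁ = 1/0.2260″ = 4.4248 pc; d₂ = 1/p₂ = 1/0.4671″ = 2.1409 pc.
M₁ = m₁ − 5 log₁₀ d₁ + 5 = 0.82 − 3.2295 + 5 = 2.5905.
M₂ = 1.50 − 1.6530 + 5 = 4.8470.
L₁/L₂ = 10^(0.4(M₂ − M₁)) = 10^(0.4 × 2.2565) = 10^0.90260 = 7.991.

L₁/L₂ = 7.99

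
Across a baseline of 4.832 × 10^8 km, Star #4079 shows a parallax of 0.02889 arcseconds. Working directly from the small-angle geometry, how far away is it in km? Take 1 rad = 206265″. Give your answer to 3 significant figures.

θ = 0.02889″ = 0.02889/206265 = 1.4006 × 10^-7 rad.
d = B/θ = (4.832 × 10^8) / (1.4006 × 10^-7) = 3.4500 × 10^15 km.

3.45 × 10^15 km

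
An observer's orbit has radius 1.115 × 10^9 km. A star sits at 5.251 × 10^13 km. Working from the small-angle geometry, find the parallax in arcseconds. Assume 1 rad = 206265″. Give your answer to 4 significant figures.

4.380 arcsec

θ ≈ B/d = (1.115 × 10^9) / (5.251 × 10^13) = 2.1234 × 10^-5 rad.
In arcseconds: 2.1234 × 10^-5 × 206265 = 4.3798″.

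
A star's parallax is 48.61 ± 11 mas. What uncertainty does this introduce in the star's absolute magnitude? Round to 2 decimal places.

σ_M = 0.49 mag

M = m − 5 log₁₀ d + 5 = m + 5 log₁₀ p + 5, so ∂M/∂p = 5/(p ln 10).
σ_M = (5/ln 10) · (σ_p/p) = 2.1715 × 11/48.61 = 2.1715 × 0.22629 = 0.49139.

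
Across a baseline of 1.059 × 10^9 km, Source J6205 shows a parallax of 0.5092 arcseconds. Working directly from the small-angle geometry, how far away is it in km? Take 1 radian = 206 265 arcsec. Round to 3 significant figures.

4.29 × 10^14 km

θ = 0.5092″ = 0.5092/206265 = 2.4687 × 10^-6 rad.
d = B/θ = (1.059 × 10^9) / (2.4687 × 10^-6) = 4.2897 × 10^14 km.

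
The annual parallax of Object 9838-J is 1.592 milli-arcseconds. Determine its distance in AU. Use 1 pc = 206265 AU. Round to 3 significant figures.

1.30 × 10^8 AU

p = 1.592 milli-arcseconds = 0.001592 arcsec.
d = 1/p = 1/0.001592 = 628.14 pc.
In AU: 628.14 × 206265 = 1.2956 × 10^8 AU.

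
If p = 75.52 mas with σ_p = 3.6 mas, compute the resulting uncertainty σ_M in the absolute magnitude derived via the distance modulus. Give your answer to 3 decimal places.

σ_M = 0.104 mag

M = m − 5 log₁₀ d + 5 = m + 5 log₁₀ p + 5, so ∂M/∂p = 5/(p ln 10).
σ_M = (5/ln 10) · (σ_p/p) = 2.1715 × 3.6/75.52 = 2.1715 × 0.047669 = 0.10351.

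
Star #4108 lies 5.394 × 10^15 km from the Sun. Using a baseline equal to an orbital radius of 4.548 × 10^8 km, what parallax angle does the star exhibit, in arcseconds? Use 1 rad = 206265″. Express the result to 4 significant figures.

0.01739 arcsec

θ ≈ B/d = (4.548 × 10^8) / (5.394 × 10^15) = 8.4316 × 10^-8 rad.
In arcseconds: 8.4316 × 10^-8 × 206265 = 0.017391″.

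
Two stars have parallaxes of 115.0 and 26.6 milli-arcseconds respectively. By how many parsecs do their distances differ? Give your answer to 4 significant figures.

d_A = 1/0.1150″ = 8.6957 pc; d_B = 1/0.02660″ = 37.594 pc.
|d_B − d_A| = |37.594 − 8.6957| = 28.898 pc.

28.90 pc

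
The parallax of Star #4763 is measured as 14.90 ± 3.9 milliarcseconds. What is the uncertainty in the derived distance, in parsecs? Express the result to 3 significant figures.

17.6 pc

d = 1/p, so σ_d = σ_p / p².
σ_d = 0.00390 / (0.01490)² = 0.00390 / 0.00022201 = 17.567 pc.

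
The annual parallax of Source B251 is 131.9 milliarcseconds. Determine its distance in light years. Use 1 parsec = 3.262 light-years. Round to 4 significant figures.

p = 131.9 milliarcseconds = 0.1319 arcsec.
d = 1/p = 1/0.1319 = 7.5815 pc.
In light-years: 7.5815 × 3.262 = 24.731 ly.

24.73 light years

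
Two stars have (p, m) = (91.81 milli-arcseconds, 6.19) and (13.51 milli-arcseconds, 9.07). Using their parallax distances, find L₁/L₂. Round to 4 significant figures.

L₁/L₂ = 0.3073

d₁ = 1/p₁ = 1/0.09181″ = 10.892 pc; d₂ = 1/p₂ = 1/0.01351″ = 74.019 pc.
M₁ = m₁ − 5 log₁₀ d₁ + 5 = 6.19 − 5.1855 + 5 = 6.0045.
M₂ = 9.07 − 9.3467 + 5 = 4.7233.
L₁/L₂ = 10^(0.4(M₂ − M₁)) = 10^(0.4 × (-1.2812)) = 10^(-0.51248) = 0.30727.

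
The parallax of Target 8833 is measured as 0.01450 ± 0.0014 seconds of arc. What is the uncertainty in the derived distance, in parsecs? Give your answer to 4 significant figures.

d = 1/p, so σ_d = σ_p / p².
σ_d = 0.00140 / (0.01450)² = 0.00140 / 0.00021025 = 6.6587 pc.

6.659 pc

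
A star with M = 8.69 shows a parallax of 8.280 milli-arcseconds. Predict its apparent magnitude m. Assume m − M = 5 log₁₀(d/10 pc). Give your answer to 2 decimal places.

d = 1/p = 1/0.008280″ = 120.77 pc.
m − M = 5 log₁₀ d − 5 = 5 log₁₀(120.77) − 5 = 10.4098 − 5 = 5.4098.
m = M + (m − M) = 8.69 + 5.4098 = 14.10.

m = 14.10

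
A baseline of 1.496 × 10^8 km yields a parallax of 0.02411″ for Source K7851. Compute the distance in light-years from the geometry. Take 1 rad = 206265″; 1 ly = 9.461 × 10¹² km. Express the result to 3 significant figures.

θ = 0.02411″ = 0.02411/206265 = 1.1689 × 10^-7 rad.
d = B/θ = (1.496 × 10^8) / (1.1689 × 10^-7) = 1.2798 × 10^15 km = (1.2798 × 10^15) / (9.461 × 10^12) ly = 135.27 ly.

135 ly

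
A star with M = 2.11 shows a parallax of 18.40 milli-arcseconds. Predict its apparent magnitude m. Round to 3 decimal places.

m = 5.786

d = 1/p = 1/0.01840″ = 54.348 pc.
m − M = 5 log₁₀ d − 5 = 5 log₁₀(54.348) − 5 = 8.6759 − 5 = 3.6759.
m = M + (m − M) = 2.11 + 3.6759 = 5.786.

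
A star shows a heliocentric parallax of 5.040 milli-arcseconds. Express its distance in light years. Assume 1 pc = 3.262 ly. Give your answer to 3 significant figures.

p = 5.040 milli-arcseconds = 0.005040 arcsec.
d = 1/p = 1/0.005040 = 198.41 pc.
In light-years: 198.41 × 3.262 = 647.21 ly.

647 light years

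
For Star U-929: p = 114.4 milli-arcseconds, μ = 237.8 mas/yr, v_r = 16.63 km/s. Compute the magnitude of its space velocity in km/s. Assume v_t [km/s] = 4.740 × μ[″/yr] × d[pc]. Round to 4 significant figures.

19.33 km/s

d = 1/p = 1/0.1144″ = 8.7413 pc.
μ = 237.8 mas/yr = 0.2378 ″/yr.
v_t = 4.740 μ d = 4.740 × 0.2378 × 8.7413 = 9.8529 km/s.
v = √(v_r² + v_t²) = √(16.63² + 9.8529²) = √373.637 = 19.33 km/s.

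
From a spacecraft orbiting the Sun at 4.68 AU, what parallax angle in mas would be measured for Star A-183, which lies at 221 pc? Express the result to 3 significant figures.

21.2 mas

p (arcsec) = B (AU) / d (pc).
p = 4.68 / 221 = 0.021176 arcsec = 21.176 mas.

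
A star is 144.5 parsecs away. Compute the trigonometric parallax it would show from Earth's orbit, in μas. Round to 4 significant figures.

p = 1/d = 1/144.5 = 0.0069204 arcsec.
= 0.0069204 × 10⁶ = 6920.4 μas.

6920 μas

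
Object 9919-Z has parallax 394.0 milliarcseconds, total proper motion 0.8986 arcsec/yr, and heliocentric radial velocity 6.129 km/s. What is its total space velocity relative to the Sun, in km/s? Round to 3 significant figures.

12.4 km/s

d = 1/p = 1/0.3940″ = 2.5381 pc.
v_t = 4.740 μ d = 4.740 × 0.8986 × 2.5381 = 10.811 km/s.
v = √(v_r² + v_t²) = √(6.129² + 10.811²) = √154.442 = 12.427 km/s.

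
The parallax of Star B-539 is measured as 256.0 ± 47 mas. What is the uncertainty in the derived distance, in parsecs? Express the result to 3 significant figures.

0.717 pc

d = 1/p, so σ_d = σ_p / p².
σ_d = 0.0470 / (0.2560)² = 0.0470 / 0.065536 = 0.71716 pc.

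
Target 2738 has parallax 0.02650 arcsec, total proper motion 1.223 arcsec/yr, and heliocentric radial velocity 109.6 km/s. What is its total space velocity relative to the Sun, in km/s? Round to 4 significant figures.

244.7 km/s

d = 1/p = 1/0.02650″ = 37.736 pc.
v_t = 4.740 μ d = 4.740 × 1.223 × 37.736 = 218.76 km/s.
v = √(v_r² + v_t²) = √(109.6² + 218.76²) = √59868.1 = 244.68 km/s.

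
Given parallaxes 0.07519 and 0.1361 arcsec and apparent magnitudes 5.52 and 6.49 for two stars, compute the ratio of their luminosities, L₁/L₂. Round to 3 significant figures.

d₁ = 1/p₁ = 1/0.07519″ = 13.3 pc; d₂ = 1/p₂ = 1/0.1361″ = 7.3475 pc.
M₁ = m₁ − 5 log₁₀ d₁ + 5 = 5.52 − 5.6193 + 5 = 4.9007.
M₂ = 6.49 − 4.3307 + 5 = 7.1593.
L₁/L₂ = 10^(0.4(M₂ − M₁)) = 10^(0.4 × 2.2586) = 10^0.90344 = 8.0065.

L₁/L₂ = 8.01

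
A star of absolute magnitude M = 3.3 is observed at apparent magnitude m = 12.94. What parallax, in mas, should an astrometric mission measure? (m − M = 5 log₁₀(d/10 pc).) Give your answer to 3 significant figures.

1.18 mas

m − M = 12.94 − 3.3 = 9.64.
d = 10^((m−M)/5 + 1) = 10^2.928 = 847.23 pc.
p = 1/d = 1/847.23 = 0.0011803 arcsec = 1.1803 mas.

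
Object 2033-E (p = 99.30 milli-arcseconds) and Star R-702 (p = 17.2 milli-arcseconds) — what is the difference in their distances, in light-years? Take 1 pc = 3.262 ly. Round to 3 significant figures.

157 ly

d_A = 1/0.09930″ = 10.07 pc; d_B = 1/0.01720″ = 58.14 pc.
|d_B − d_A| = |58.14 − 10.07| = 48.07 pc = 48.07 × 3.262 ly = 156.8 ly.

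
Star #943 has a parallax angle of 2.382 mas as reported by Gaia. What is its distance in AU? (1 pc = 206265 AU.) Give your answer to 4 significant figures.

p = 2.382 mas = 0.002382 arcsec.
d = 1/p = 1/0.002382 = 419.82 pc.
In AU: 419.82 × 206265 = 8.6594 × 10^7 AU.

8.659 × 10^7 AU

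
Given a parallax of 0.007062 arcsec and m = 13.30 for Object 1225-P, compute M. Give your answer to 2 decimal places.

M = 7.54

d = 1/p = 1/0.007062″ = 141.6 pc.
m − M = 5 log₁₀(141.6) − 5 = 10.7553 − 5 = 5.7553.
M = m − (m − M) = 13.30 − 5.7553 = 7.54.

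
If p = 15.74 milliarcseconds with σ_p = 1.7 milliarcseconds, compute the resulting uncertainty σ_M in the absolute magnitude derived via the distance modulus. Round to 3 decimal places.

σ_M = 0.235 mag

M = m − 5 log₁₀ d + 5 = m + 5 log₁₀ p + 5, so ∂M/∂p = 5/(p ln 10).
σ_M = (5/ln 10) · (σ_p/p) = 2.1715 × 1.7/15.74 = 2.1715 × 0.10801 = 0.23454.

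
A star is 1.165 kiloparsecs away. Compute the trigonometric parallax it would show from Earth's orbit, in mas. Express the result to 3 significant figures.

0.858 mas

d = 1.165 kpc = 1165 pc.
p = 1/d = 1/1165 = 0.00085837 arcsec.
= 0.00085837 × 1000 = 0.85837 mas.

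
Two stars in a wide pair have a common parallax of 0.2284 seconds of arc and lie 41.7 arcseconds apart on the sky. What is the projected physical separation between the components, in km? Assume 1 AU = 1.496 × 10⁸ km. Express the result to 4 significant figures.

2.731 × 10^10 km

d = 1/p = 1/0.2284″ = 4.3783 pc.
At distance d (pc), an angle of θ arcsec spans θ·d AU: s = 41.7 × 4.3783 = 182.58 AU.
= 182.58 × 1.496 × 10⁸ km = 2.7314 × 10^10 km.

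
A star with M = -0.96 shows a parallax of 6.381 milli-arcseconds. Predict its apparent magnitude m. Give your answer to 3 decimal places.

m = 5.016

d = 1/p = 1/0.006381″ = 156.72 pc.
m − M = 5 log₁₀ d − 5 = 5 log₁₀(156.72) − 5 = 10.9756 − 5 = 5.9756.
m = M + (m − M) = -0.96 + 5.9756 = 5.016.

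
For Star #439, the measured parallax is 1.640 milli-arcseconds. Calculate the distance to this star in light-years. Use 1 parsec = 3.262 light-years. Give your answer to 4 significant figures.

p = 1.640 milli-arcseconds = 0.001640 arcsec.
d = 1/p = 1/0.001640 = 609.76 pc.
In light-years: 609.76 × 3.262 = 1989 ly.

1989 light years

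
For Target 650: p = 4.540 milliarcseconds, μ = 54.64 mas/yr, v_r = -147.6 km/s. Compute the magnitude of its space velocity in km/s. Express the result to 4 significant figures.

d = 1/p = 1/0.004540″ = 220.26 pc.
μ = 54.64 mas/yr = 0.05464 ″/yr.
v_t = 4.740 μ d = 4.740 × 0.05464 × 220.26 = 57.046 km/s.
v = √(v_r² + v_t²) = √((-147.6)² + 57.046²) = √25040 = 158.24 km/s.

158.2 km/s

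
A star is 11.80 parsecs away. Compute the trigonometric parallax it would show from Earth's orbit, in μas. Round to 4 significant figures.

p = 1/d = 1/11.8 = 0.084746 arcsec.
= 0.084746 × 10⁶ = 84746 μas.

84750 μas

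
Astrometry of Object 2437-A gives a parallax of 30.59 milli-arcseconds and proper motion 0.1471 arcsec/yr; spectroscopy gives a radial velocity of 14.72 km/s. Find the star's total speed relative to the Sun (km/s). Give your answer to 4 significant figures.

d = 1/p = 1/0.03059″ = 32.69 pc.
v_t = 4.740 μ d = 4.740 × 0.1471 × 32.69 = 22.793 km/s.
v = √(v_r² + v_t²) = √(14.72² + 22.793²) = √736.199 = 27.133 km/s.

27.13 km/s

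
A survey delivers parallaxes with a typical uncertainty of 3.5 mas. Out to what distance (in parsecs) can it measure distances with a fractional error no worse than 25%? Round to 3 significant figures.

σ_d/d = σ_p/p, so the condition is σ_p/p ≤ 0.25, i.e. p ≥ σ_p/0.25.
p_min = 3.5/0.25 = 14 mas = 0.014 arcsec.
d_max = 1/p_min = 1/0.014 = 71.429 pc.

71.4 pc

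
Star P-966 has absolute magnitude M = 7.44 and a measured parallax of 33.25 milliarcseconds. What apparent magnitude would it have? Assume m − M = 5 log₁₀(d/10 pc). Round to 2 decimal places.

d = 1/p = 1/0.03325″ = 30.075 pc.
m − M = 5 log₁₀ d − 5 = 5 log₁₀(30.075) − 5 = 7.3910 − 5 = 2.3910.
m = M + (m − M) = 7.44 + 2.3910 = 9.83.

m = 9.83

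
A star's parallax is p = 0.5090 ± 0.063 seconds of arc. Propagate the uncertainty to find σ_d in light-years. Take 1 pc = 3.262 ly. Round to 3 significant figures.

0.793 ly

d = 1/p, so σ_d = σ_p / p².
σ_d = 0.0630 / (0.5090)² = 0.0630 / 0.25908 = 0.24317 pc = 0.24317 × 3.262 ly = 0.79322 ly.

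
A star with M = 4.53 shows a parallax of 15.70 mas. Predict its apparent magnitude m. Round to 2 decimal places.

d = 1/p = 1/0.01570″ = 63.694 pc.
m − M = 5 log₁₀ d − 5 = 5 log₁₀(63.694) − 5 = 9.0205 − 5 = 4.0205.
m = M + (m − M) = 4.53 + 4.0205 = 8.55.

m = 8.55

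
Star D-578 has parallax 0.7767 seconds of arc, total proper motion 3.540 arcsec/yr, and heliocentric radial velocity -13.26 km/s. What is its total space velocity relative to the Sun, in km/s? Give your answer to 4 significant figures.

25.35 km/s

d = 1/p = 1/0.7767″ = 1.2875 pc.
v_t = 4.740 μ d = 4.740 × 3.540 × 1.2875 = 21.604 km/s.
v = √(v_r² + v_t²) = √((-13.26)² + 21.604²) = √642.56 = 25.349 km/s.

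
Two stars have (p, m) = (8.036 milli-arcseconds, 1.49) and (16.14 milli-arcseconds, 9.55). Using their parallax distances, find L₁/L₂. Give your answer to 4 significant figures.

d₁ = 1/p₁ = 1/0.008036″ = 124.44 pc; d₂ = 1/p₂ = 1/0.01614″ = 61.958 pc.
M₁ = m₁ − 5 log₁₀ d₁ + 5 = 1.49 − 10.4748 + 5 = -3.9848.
M₂ = 9.55 − 8.9605 + 5 = 5.5895.
L₁/L₂ = 10^(0.4(M₂ − M₁)) = 10^(0.4 × 9.5743) = 10^3.82972 = 6756.5.

L₁/L₂ = 6757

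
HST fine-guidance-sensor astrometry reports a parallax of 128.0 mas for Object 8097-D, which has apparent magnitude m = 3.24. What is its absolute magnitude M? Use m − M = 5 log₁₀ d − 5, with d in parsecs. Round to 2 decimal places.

d = 1/p = 1/0.1280″ = 7.8125 pc.
m − M = 5 log₁₀(7.8125) − 5 = 4.4640 − 5 = -0.5360.
M = m − (m − M) = 3.24 − (-0.5360) = 3.78.

M = 3.78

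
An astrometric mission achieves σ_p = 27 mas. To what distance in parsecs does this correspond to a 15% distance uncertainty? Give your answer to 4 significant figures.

σ_d/d = σ_p/p, so the condition is σ_p/p ≤ 0.15, i.e. p ≥ σ_p/0.15.
p_min = 27/0.15 = 180 mas = 0.18 arcsec.
d_max = 1/p_min = 1/0.18 = 5.5556 pc.

5.556 pc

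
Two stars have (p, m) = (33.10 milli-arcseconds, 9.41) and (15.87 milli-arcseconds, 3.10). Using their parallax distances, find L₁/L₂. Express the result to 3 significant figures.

d₁ = 1/p₁ = 1/0.03310″ = 30.211 pc; d₂ = 1/p₂ = 1/0.01587″ = 63.012 pc.
M₁ = m₁ − 5 log₁₀ d₁ + 5 = 9.41 − 7.4008 + 5 = 7.0092.
M₂ = 3.10 − 8.9971 + 5 = -0.8971.
L₁/L₂ = 10^(0.4(M₂ − M₁)) = 10^(0.4 × (-7.9063)) = 10^(-3.16252) = 0.00068783.

L₁/L₂ = 0.000688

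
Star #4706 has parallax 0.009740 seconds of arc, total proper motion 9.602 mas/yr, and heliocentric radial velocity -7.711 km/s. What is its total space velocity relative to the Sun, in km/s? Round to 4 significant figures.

9.016 km/s

d = 1/p = 1/0.009740″ = 102.67 pc.
μ = 9.602 mas/yr = 0.009602 ″/yr.
v_t = 4.740 μ d = 4.740 × 0.009602 × 102.67 = 4.6729 km/s.
v = √(v_r² + v_t²) = √((-7.711)² + 4.6729²) = √81.2955 = 9.0164 km/s.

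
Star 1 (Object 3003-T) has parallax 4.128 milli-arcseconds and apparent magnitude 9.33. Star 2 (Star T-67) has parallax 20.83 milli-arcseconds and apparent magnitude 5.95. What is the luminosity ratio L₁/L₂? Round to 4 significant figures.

d₁ = 1/p₁ = 1/0.004128″ = 242.25 pc; d₂ = 1/p₂ = 1/0.02083″ = 48.008 pc.
M₁ = m₁ − 5 log₁₀ d₁ + 5 = 9.33 − 11.9213 + 5 = 2.4087.
M₂ = 5.95 − 8.4066 + 5 = 2.5434.
L₁/L₂ = 10^(0.4(M₂ − M₁)) = 10^(0.4 × 0.1347) = 10^0.05388 = 1.1321.

L₁/L₂ = 1.132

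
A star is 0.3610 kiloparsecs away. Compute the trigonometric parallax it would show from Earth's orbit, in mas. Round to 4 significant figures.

d = 0.3610 kpc = 361 pc.
p = 1/d = 1/361 = 0.0027701 arcsec.
= 0.0027701 × 1000 = 2.7701 mas.

2.770 mas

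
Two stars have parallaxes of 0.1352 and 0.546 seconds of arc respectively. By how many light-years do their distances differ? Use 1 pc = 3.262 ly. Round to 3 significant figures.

18.2 ly

d_A = 1/0.1352″ = 7.3964 pc; d_B = 1/0.5460″ = 1.8315 pc.
|d_B − d_A| = |1.8315 − 7.3964| = 5.5649 pc = 5.5649 × 3.262 ly = 18.153 ly.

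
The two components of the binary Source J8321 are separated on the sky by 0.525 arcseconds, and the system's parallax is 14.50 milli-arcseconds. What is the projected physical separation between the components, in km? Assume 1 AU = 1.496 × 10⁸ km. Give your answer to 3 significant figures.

5.42 × 10^9 km

d = 1/p = 1/0.01450″ = 68.966 pc.
At distance d (pc), an angle of θ arcsec spans θ·d AU: s = 0.525 × 68.966 = 36.207 AU.
= 36.207 × 1.496 × 10⁸ km = 5.4166 × 10^9 km.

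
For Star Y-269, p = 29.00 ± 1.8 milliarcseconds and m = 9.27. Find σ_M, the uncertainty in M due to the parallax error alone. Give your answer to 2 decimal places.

σ_M = 0.13 mag

M = m − 5 log₁₀ d + 5 = m + 5 log₁₀ p + 5, so ∂M/∂p = 5/(p ln 10).
σ_M = (5/ln 10) · (σ_p/p) = 2.1715 × 1.8/29.00 = 2.1715 × 0.062069 = 0.13478.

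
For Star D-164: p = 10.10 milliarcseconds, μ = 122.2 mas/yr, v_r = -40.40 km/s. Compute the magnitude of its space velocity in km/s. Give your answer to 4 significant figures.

70.15 km/s

d = 1/p = 1/0.01010″ = 99.01 pc.
μ = 122.2 mas/yr = 0.1222 ″/yr.
v_t = 4.740 μ d = 4.740 × 0.1222 × 99.01 = 57.349 km/s.
v = √(v_r² + v_t²) = √((-40.40)² + 57.349²) = √4921.07 = 70.15 km/s.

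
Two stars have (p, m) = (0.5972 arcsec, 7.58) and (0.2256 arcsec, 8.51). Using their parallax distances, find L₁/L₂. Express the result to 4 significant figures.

d₁ = 1/p₁ = 1/0.5972″ = 1.6745 pc; d₂ = 1/p₂ = 1/0.2256″ = 4.4326 pc.
M₁ = m₁ − 5 log₁₀ d₁ + 5 = 7.58 − 1.1194 + 5 = 11.4606.
M₂ = 8.51 − 3.2333 + 5 = 10.2767.
L₁/L₂ = 10^(0.4(M₂ − M₁)) = 10^(0.4 × (-1.1839)) = 10^(-0.47356) = 0.33608.

L₁/L₂ = 0.3361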